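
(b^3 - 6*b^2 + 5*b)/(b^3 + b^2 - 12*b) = (b^2 - 6*b + 5)/(b^2 + b - 12)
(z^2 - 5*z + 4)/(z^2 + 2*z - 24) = (z - 1)/(z + 6)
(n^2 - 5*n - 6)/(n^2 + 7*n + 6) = (n - 6)/(n + 6)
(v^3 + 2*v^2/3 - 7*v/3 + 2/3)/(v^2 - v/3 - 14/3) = (3*v^2 - 4*v + 1)/(3*v - 7)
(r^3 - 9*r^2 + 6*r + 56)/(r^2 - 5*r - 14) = r - 4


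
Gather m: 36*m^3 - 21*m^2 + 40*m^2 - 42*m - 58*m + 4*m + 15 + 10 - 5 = 36*m^3 + 19*m^2 - 96*m + 20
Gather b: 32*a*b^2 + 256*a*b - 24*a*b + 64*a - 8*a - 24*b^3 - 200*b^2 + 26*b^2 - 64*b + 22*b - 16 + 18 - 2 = 56*a - 24*b^3 + b^2*(32*a - 174) + b*(232*a - 42)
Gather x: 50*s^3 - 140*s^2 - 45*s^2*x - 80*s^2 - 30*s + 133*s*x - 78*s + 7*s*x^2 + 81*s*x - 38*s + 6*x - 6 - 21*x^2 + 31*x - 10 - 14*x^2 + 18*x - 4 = 50*s^3 - 220*s^2 - 146*s + x^2*(7*s - 35) + x*(-45*s^2 + 214*s + 55) - 20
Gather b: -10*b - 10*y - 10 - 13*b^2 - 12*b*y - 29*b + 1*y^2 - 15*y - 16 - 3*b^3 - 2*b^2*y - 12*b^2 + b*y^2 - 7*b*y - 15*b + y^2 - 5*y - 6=-3*b^3 + b^2*(-2*y - 25) + b*(y^2 - 19*y - 54) + 2*y^2 - 30*y - 32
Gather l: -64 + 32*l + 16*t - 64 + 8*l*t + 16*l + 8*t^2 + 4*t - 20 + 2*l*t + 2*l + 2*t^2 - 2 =l*(10*t + 50) + 10*t^2 + 20*t - 150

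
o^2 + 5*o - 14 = (o - 2)*(o + 7)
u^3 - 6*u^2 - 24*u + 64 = (u - 8)*(u - 2)*(u + 4)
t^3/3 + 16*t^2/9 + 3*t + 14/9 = (t/3 + 1/3)*(t + 2)*(t + 7/3)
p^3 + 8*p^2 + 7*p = p*(p + 1)*(p + 7)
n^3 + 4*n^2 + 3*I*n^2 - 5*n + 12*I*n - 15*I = (n - 1)*(n + 5)*(n + 3*I)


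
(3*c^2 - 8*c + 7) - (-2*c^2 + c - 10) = 5*c^2 - 9*c + 17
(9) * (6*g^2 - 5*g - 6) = 54*g^2 - 45*g - 54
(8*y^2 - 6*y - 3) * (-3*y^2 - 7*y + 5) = -24*y^4 - 38*y^3 + 91*y^2 - 9*y - 15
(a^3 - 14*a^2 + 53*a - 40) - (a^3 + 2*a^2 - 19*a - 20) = -16*a^2 + 72*a - 20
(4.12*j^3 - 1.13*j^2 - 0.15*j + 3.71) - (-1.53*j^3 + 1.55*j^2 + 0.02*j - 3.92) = 5.65*j^3 - 2.68*j^2 - 0.17*j + 7.63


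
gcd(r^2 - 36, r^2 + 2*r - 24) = r + 6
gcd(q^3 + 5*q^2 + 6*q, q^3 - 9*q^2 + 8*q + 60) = q + 2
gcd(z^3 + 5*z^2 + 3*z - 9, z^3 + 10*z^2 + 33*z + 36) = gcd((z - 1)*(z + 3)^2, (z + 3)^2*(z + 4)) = z^2 + 6*z + 9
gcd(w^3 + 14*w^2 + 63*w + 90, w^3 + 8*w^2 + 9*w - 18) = w^2 + 9*w + 18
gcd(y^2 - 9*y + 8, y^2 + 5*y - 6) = y - 1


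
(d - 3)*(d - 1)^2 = d^3 - 5*d^2 + 7*d - 3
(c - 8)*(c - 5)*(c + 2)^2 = c^4 - 9*c^3 - 8*c^2 + 108*c + 160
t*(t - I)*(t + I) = t^3 + t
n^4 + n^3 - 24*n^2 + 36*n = n*(n - 3)*(n - 2)*(n + 6)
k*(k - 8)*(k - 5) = k^3 - 13*k^2 + 40*k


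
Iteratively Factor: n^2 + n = (n + 1)*(n)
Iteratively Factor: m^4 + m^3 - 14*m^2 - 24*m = (m)*(m^3 + m^2 - 14*m - 24) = m*(m + 2)*(m^2 - m - 12) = m*(m + 2)*(m + 3)*(m - 4)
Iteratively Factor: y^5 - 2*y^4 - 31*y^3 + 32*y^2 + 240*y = (y + 4)*(y^4 - 6*y^3 - 7*y^2 + 60*y) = y*(y + 4)*(y^3 - 6*y^2 - 7*y + 60) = y*(y + 3)*(y + 4)*(y^2 - 9*y + 20) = y*(y - 4)*(y + 3)*(y + 4)*(y - 5)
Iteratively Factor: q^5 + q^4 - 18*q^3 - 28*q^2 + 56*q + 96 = (q + 3)*(q^4 - 2*q^3 - 12*q^2 + 8*q + 32) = (q - 4)*(q + 3)*(q^3 + 2*q^2 - 4*q - 8) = (q - 4)*(q + 2)*(q + 3)*(q^2 - 4) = (q - 4)*(q - 2)*(q + 2)*(q + 3)*(q + 2)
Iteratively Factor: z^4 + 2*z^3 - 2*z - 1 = (z + 1)*(z^3 + z^2 - z - 1) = (z + 1)^2*(z^2 - 1) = (z - 1)*(z + 1)^2*(z + 1)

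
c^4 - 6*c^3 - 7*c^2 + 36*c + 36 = (c - 6)*(c - 3)*(c + 1)*(c + 2)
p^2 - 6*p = p*(p - 6)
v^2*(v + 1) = v^3 + v^2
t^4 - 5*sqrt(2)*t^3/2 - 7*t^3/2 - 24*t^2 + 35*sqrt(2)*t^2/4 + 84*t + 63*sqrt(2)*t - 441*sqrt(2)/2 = (t - 7/2)*(t - 3*sqrt(2))^2*(t + 7*sqrt(2)/2)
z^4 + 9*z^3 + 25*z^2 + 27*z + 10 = (z + 1)^2*(z + 2)*(z + 5)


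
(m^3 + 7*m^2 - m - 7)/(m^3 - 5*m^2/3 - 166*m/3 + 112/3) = 3*(m^2 - 1)/(3*m^2 - 26*m + 16)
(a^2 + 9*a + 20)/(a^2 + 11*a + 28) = (a + 5)/(a + 7)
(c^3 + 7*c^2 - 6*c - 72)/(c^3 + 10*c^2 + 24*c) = (c - 3)/c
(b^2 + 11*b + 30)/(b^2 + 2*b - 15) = (b + 6)/(b - 3)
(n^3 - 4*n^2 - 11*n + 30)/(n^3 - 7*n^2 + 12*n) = (n^3 - 4*n^2 - 11*n + 30)/(n*(n^2 - 7*n + 12))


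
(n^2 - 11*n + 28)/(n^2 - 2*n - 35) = (n - 4)/(n + 5)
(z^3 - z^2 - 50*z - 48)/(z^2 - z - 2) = (z^2 - 2*z - 48)/(z - 2)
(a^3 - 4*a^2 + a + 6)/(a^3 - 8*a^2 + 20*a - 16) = (a^2 - 2*a - 3)/(a^2 - 6*a + 8)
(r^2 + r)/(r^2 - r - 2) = r/(r - 2)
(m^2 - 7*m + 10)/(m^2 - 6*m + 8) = (m - 5)/(m - 4)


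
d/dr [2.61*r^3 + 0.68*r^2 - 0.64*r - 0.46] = 7.83*r^2 + 1.36*r - 0.64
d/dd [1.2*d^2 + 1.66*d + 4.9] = 2.4*d + 1.66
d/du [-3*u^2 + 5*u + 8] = 5 - 6*u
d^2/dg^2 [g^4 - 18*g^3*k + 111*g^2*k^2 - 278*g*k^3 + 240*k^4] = 12*g^2 - 108*g*k + 222*k^2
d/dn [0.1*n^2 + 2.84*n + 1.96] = 0.2*n + 2.84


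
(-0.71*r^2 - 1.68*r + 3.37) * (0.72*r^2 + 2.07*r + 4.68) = -0.5112*r^4 - 2.6793*r^3 - 4.374*r^2 - 0.8865*r + 15.7716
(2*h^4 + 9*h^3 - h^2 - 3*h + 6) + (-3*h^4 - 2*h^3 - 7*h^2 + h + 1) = -h^4 + 7*h^3 - 8*h^2 - 2*h + 7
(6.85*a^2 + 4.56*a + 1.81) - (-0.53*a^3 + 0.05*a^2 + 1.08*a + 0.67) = 0.53*a^3 + 6.8*a^2 + 3.48*a + 1.14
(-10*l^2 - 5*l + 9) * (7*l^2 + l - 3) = -70*l^4 - 45*l^3 + 88*l^2 + 24*l - 27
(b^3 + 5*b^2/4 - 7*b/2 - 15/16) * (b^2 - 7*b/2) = b^5 - 9*b^4/4 - 63*b^3/8 + 181*b^2/16 + 105*b/32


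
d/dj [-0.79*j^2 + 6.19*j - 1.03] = 6.19 - 1.58*j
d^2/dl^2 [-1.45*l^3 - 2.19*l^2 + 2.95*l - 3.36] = -8.7*l - 4.38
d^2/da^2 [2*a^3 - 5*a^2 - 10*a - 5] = 12*a - 10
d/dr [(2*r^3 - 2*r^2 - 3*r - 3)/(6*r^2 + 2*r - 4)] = (6*r^4 + 4*r^3 - 5*r^2 + 26*r + 9)/(2*(9*r^4 + 6*r^3 - 11*r^2 - 4*r + 4))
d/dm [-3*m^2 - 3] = -6*m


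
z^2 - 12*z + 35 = (z - 7)*(z - 5)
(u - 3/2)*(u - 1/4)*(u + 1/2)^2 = u^4 - 3*u^3/4 - 9*u^2/8 - u/16 + 3/32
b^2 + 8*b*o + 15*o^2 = (b + 3*o)*(b + 5*o)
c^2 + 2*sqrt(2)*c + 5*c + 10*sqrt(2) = (c + 5)*(c + 2*sqrt(2))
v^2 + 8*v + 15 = (v + 3)*(v + 5)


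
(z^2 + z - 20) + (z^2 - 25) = 2*z^2 + z - 45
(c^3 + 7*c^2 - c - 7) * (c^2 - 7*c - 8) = c^5 - 58*c^3 - 56*c^2 + 57*c + 56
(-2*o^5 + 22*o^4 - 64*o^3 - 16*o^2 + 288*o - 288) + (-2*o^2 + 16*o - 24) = -2*o^5 + 22*o^4 - 64*o^3 - 18*o^2 + 304*o - 312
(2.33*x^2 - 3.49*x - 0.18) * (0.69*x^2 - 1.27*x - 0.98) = 1.6077*x^4 - 5.3672*x^3 + 2.0247*x^2 + 3.6488*x + 0.1764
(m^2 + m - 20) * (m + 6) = m^3 + 7*m^2 - 14*m - 120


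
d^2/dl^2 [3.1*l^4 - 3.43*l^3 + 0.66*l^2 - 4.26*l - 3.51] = 37.2*l^2 - 20.58*l + 1.32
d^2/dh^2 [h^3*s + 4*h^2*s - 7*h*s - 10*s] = 2*s*(3*h + 4)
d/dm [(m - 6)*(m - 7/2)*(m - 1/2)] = 3*m^2 - 20*m + 103/4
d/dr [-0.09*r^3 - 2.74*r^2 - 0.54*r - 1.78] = -0.27*r^2 - 5.48*r - 0.54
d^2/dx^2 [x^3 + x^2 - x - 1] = 6*x + 2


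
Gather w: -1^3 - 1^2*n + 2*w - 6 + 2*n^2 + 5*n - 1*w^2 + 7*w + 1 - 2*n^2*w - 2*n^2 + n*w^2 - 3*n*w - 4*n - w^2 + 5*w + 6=w^2*(n - 2) + w*(-2*n^2 - 3*n + 14)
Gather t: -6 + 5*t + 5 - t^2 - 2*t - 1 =-t^2 + 3*t - 2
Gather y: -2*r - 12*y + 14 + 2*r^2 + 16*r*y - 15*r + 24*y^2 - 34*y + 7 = 2*r^2 - 17*r + 24*y^2 + y*(16*r - 46) + 21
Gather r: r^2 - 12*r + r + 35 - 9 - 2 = r^2 - 11*r + 24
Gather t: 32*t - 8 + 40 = 32*t + 32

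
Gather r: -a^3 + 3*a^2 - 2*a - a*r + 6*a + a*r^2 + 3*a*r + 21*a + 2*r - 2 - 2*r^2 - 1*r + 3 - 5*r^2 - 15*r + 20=-a^3 + 3*a^2 + 25*a + r^2*(a - 7) + r*(2*a - 14) + 21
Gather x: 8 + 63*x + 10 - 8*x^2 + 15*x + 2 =-8*x^2 + 78*x + 20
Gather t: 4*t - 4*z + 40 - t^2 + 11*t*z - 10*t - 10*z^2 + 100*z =-t^2 + t*(11*z - 6) - 10*z^2 + 96*z + 40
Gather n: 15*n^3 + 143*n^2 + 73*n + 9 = 15*n^3 + 143*n^2 + 73*n + 9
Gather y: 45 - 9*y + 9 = 54 - 9*y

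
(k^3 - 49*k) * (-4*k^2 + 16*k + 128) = -4*k^5 + 16*k^4 + 324*k^3 - 784*k^2 - 6272*k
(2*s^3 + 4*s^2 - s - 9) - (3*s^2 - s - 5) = 2*s^3 + s^2 - 4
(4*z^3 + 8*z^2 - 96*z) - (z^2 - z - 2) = 4*z^3 + 7*z^2 - 95*z + 2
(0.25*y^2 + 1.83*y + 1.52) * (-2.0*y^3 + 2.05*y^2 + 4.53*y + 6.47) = -0.5*y^5 - 3.1475*y^4 + 1.844*y^3 + 13.0234*y^2 + 18.7257*y + 9.8344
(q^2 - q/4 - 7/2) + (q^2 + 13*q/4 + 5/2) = 2*q^2 + 3*q - 1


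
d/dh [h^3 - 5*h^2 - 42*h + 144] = 3*h^2 - 10*h - 42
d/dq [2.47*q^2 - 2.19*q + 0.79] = 4.94*q - 2.19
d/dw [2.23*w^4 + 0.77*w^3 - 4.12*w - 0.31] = 8.92*w^3 + 2.31*w^2 - 4.12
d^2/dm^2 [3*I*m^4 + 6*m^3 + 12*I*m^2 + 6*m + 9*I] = 36*I*m^2 + 36*m + 24*I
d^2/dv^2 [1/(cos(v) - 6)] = (sin(v)^2 - 6*cos(v) + 1)/(cos(v) - 6)^3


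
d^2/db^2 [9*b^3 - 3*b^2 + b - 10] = 54*b - 6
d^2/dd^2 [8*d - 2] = 0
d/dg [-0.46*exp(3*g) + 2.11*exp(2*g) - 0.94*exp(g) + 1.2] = (-1.38*exp(2*g) + 4.22*exp(g) - 0.94)*exp(g)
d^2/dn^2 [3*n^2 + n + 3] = 6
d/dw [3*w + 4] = 3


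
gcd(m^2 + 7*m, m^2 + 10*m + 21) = m + 7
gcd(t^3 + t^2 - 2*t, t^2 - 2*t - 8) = t + 2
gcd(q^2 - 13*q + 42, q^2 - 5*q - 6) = q - 6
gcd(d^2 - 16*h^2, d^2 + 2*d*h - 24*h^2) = d - 4*h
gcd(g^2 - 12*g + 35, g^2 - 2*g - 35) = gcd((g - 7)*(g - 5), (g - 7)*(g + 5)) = g - 7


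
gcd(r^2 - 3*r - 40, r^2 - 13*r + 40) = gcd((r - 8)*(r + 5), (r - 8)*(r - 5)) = r - 8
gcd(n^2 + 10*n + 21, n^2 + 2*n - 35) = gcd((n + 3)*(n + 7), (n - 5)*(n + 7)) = n + 7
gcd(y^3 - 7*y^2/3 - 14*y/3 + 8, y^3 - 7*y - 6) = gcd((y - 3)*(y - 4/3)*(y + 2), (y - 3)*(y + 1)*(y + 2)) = y^2 - y - 6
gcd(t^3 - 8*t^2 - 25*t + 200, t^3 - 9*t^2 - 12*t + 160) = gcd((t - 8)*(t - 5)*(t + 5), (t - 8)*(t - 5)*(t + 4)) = t^2 - 13*t + 40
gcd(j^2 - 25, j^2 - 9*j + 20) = j - 5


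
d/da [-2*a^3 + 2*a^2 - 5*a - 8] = -6*a^2 + 4*a - 5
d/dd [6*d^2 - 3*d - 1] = 12*d - 3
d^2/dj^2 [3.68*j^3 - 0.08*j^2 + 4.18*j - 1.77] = 22.08*j - 0.16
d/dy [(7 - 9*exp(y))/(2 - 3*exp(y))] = 3*exp(y)/(3*exp(y) - 2)^2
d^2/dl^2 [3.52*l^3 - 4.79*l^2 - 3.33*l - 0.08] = 21.12*l - 9.58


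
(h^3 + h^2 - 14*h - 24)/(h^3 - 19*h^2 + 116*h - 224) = (h^2 + 5*h + 6)/(h^2 - 15*h + 56)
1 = 1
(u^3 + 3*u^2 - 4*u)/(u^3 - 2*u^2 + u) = (u + 4)/(u - 1)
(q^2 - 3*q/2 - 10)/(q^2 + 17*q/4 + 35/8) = 4*(q - 4)/(4*q + 7)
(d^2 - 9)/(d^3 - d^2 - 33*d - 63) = (d - 3)/(d^2 - 4*d - 21)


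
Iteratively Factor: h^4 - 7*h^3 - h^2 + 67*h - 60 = (h - 1)*(h^3 - 6*h^2 - 7*h + 60) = (h - 1)*(h + 3)*(h^2 - 9*h + 20) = (h - 4)*(h - 1)*(h + 3)*(h - 5)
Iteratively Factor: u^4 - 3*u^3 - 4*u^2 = (u - 4)*(u^3 + u^2) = u*(u - 4)*(u^2 + u) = u^2*(u - 4)*(u + 1)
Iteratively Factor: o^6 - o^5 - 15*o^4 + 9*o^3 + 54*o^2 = (o - 3)*(o^5 + 2*o^4 - 9*o^3 - 18*o^2) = o*(o - 3)*(o^4 + 2*o^3 - 9*o^2 - 18*o) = o^2*(o - 3)*(o^3 + 2*o^2 - 9*o - 18) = o^2*(o - 3)*(o + 3)*(o^2 - o - 6) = o^2*(o - 3)*(o + 2)*(o + 3)*(o - 3)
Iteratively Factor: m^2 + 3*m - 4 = (m - 1)*(m + 4)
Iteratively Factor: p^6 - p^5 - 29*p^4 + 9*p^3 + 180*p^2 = (p + 4)*(p^5 - 5*p^4 - 9*p^3 + 45*p^2) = (p - 3)*(p + 4)*(p^4 - 2*p^3 - 15*p^2) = p*(p - 3)*(p + 4)*(p^3 - 2*p^2 - 15*p) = p*(p - 5)*(p - 3)*(p + 4)*(p^2 + 3*p) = p^2*(p - 5)*(p - 3)*(p + 4)*(p + 3)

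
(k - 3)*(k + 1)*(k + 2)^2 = k^4 + 2*k^3 - 7*k^2 - 20*k - 12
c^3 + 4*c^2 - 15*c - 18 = (c - 3)*(c + 1)*(c + 6)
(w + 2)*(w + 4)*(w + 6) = w^3 + 12*w^2 + 44*w + 48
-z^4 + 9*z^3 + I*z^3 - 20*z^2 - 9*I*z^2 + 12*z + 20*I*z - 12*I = (z - 6)*(z - 2)*(I*z + 1)*(I*z - I)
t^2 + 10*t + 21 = (t + 3)*(t + 7)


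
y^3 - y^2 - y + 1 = (y - 1)^2*(y + 1)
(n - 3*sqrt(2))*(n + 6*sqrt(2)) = n^2 + 3*sqrt(2)*n - 36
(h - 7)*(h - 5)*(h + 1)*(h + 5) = h^4 - 6*h^3 - 32*h^2 + 150*h + 175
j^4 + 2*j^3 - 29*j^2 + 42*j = j*(j - 3)*(j - 2)*(j + 7)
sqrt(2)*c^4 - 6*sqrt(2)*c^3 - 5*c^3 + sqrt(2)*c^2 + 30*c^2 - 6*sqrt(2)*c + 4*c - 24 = (c - 6)*(c - 2*sqrt(2))*(c - sqrt(2))*(sqrt(2)*c + 1)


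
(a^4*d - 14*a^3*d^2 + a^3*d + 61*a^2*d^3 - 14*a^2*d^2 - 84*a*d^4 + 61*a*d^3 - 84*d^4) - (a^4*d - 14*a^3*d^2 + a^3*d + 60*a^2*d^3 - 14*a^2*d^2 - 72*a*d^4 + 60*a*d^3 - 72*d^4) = a^2*d^3 - 12*a*d^4 + a*d^3 - 12*d^4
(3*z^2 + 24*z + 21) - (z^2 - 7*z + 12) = 2*z^2 + 31*z + 9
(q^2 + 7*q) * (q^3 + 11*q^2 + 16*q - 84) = q^5 + 18*q^4 + 93*q^3 + 28*q^2 - 588*q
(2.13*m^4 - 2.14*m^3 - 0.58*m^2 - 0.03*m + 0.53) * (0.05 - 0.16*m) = -0.3408*m^5 + 0.4489*m^4 - 0.0142*m^3 - 0.0242*m^2 - 0.0863*m + 0.0265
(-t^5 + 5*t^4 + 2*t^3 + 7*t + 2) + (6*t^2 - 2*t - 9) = -t^5 + 5*t^4 + 2*t^3 + 6*t^2 + 5*t - 7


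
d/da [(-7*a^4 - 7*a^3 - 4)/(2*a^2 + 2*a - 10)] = (-7*a^2*(4*a + 3)*(a^2 + a - 5) + (2*a + 1)*(7*a^4 + 7*a^3 + 4))/(2*(a^2 + a - 5)^2)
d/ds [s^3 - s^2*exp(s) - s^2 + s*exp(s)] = -s^2*exp(s) + 3*s^2 - s*exp(s) - 2*s + exp(s)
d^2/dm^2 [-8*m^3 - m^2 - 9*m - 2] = -48*m - 2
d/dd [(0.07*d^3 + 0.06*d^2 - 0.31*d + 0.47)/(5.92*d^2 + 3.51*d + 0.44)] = (0.4144*d^4 + 0.4914*d^3 + 2.1382*d^2 - 5.512*d - 1.7861)/(35.0464*d^4 + 41.5584*d^3 + 17.5297*d^2 + 3.0888*d + 0.1936)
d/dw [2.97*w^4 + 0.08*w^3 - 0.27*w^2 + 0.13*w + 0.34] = 11.88*w^3 + 0.24*w^2 - 0.54*w + 0.13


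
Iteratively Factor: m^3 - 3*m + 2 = (m + 2)*(m^2 - 2*m + 1) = (m - 1)*(m + 2)*(m - 1)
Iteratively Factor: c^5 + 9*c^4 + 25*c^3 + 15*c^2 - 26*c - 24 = (c + 2)*(c^4 + 7*c^3 + 11*c^2 - 7*c - 12) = (c - 1)*(c + 2)*(c^3 + 8*c^2 + 19*c + 12) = (c - 1)*(c + 2)*(c + 3)*(c^2 + 5*c + 4) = (c - 1)*(c + 2)*(c + 3)*(c + 4)*(c + 1)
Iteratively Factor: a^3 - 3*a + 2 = (a - 1)*(a^2 + a - 2) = (a - 1)*(a + 2)*(a - 1)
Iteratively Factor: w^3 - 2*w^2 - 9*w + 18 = (w - 2)*(w^2 - 9) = (w - 3)*(w - 2)*(w + 3)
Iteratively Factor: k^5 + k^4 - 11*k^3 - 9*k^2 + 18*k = (k)*(k^4 + k^3 - 11*k^2 - 9*k + 18) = k*(k - 3)*(k^3 + 4*k^2 + k - 6) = k*(k - 3)*(k + 3)*(k^2 + k - 2) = k*(k - 3)*(k - 1)*(k + 3)*(k + 2)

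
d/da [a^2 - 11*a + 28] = 2*a - 11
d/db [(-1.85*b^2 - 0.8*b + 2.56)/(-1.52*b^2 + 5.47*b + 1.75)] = (-11.3355*b^2 + 1.3074*b - 15.4032)/(2.3104*b^4 - 16.6288*b^3 + 24.6009*b^2 + 19.145*b + 3.0625)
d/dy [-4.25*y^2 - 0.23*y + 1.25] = -8.5*y - 0.23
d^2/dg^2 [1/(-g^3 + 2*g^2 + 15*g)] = 2*(g*(3*g - 2)*(-g^2 + 2*g + 15) + (-3*g^2 + 4*g + 15)^2)/(g^3*(-g^2 + 2*g + 15)^3)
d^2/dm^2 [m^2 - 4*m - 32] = 2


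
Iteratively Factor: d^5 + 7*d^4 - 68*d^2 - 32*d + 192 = (d + 4)*(d^4 + 3*d^3 - 12*d^2 - 20*d + 48) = (d + 4)^2*(d^3 - d^2 - 8*d + 12) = (d + 3)*(d + 4)^2*(d^2 - 4*d + 4) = (d - 2)*(d + 3)*(d + 4)^2*(d - 2)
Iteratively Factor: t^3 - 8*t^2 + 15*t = (t)*(t^2 - 8*t + 15) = t*(t - 3)*(t - 5)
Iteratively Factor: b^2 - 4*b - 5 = (b - 5)*(b + 1)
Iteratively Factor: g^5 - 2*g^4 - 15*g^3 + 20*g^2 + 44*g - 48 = (g + 2)*(g^4 - 4*g^3 - 7*g^2 + 34*g - 24) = (g - 4)*(g + 2)*(g^3 - 7*g + 6) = (g - 4)*(g + 2)*(g + 3)*(g^2 - 3*g + 2) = (g - 4)*(g - 2)*(g + 2)*(g + 3)*(g - 1)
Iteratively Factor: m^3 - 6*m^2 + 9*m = (m)*(m^2 - 6*m + 9) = m*(m - 3)*(m - 3)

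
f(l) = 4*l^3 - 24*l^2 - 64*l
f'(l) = 12*l^2 - 48*l - 64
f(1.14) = -98.22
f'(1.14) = -103.12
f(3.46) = -343.07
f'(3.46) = -86.42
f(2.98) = -298.00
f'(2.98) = -100.48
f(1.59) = -146.36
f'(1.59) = -109.98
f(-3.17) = -165.71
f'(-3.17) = 208.75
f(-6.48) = -1681.44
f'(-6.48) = 750.92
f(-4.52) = -570.43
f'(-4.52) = 398.12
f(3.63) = -357.24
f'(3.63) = -80.12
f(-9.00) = -4284.00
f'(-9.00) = 1340.00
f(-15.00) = -17940.00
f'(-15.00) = 3356.00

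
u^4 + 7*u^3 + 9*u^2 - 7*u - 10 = (u - 1)*(u + 1)*(u + 2)*(u + 5)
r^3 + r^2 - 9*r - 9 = (r - 3)*(r + 1)*(r + 3)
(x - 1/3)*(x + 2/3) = x^2 + x/3 - 2/9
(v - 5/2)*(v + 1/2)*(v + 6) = v^3 + 4*v^2 - 53*v/4 - 15/2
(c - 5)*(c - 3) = c^2 - 8*c + 15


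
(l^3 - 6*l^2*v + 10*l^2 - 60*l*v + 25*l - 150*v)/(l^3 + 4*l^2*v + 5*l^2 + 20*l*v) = (l^2 - 6*l*v + 5*l - 30*v)/(l*(l + 4*v))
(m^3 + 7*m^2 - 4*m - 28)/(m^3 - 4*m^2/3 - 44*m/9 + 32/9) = 9*(m^2 + 5*m - 14)/(9*m^2 - 30*m + 16)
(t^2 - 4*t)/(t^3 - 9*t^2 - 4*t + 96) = t/(t^2 - 5*t - 24)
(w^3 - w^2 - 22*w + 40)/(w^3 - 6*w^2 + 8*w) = (w + 5)/w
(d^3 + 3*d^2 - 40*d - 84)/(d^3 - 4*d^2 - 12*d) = (d + 7)/d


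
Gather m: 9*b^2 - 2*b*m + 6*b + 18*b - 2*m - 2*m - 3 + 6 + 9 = 9*b^2 + 24*b + m*(-2*b - 4) + 12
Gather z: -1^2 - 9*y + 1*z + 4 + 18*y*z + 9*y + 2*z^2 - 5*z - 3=2*z^2 + z*(18*y - 4)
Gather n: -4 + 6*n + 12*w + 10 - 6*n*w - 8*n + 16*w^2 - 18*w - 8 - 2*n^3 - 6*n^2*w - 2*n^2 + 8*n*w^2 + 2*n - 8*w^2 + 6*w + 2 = -2*n^3 + n^2*(-6*w - 2) + n*(8*w^2 - 6*w) + 8*w^2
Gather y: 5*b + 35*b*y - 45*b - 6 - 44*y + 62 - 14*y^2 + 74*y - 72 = -40*b - 14*y^2 + y*(35*b + 30) - 16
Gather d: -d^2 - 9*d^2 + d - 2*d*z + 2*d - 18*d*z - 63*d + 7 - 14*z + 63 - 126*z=-10*d^2 + d*(-20*z - 60) - 140*z + 70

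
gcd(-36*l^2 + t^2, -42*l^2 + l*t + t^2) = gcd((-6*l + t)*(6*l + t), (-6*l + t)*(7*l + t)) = -6*l + t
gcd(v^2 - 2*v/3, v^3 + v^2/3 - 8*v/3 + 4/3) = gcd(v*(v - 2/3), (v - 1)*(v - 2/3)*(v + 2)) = v - 2/3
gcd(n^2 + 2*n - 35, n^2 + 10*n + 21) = n + 7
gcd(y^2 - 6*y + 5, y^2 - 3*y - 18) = 1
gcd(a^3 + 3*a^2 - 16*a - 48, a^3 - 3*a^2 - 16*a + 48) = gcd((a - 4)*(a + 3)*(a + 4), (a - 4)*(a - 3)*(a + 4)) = a^2 - 16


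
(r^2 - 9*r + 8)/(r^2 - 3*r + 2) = (r - 8)/(r - 2)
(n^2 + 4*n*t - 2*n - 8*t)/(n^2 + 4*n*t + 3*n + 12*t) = (n - 2)/(n + 3)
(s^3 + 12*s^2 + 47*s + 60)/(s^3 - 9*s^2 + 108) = (s^2 + 9*s + 20)/(s^2 - 12*s + 36)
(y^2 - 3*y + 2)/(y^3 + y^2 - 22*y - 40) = (y^2 - 3*y + 2)/(y^3 + y^2 - 22*y - 40)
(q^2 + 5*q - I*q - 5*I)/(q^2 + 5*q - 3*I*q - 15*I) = (q - I)/(q - 3*I)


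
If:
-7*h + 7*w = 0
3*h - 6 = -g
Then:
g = 6 - 3*w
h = w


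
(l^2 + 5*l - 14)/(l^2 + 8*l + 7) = (l - 2)/(l + 1)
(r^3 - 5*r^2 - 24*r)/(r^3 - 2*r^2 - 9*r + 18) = r*(r - 8)/(r^2 - 5*r + 6)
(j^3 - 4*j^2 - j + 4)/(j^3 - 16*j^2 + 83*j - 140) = (j^2 - 1)/(j^2 - 12*j + 35)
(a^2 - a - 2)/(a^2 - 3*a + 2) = (a + 1)/(a - 1)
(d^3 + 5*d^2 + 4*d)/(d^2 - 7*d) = (d^2 + 5*d + 4)/(d - 7)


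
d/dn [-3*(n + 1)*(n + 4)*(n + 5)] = -9*n^2 - 60*n - 87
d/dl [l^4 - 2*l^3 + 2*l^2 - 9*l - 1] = 4*l^3 - 6*l^2 + 4*l - 9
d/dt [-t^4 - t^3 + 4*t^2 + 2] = t*(-4*t^2 - 3*t + 8)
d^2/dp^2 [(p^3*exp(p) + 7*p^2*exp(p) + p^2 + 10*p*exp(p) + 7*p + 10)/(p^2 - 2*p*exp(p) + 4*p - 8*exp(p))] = (2*((p*exp(p) + 6*exp(p) - 1)*(p^3*exp(p) + 7*p^2*exp(p) + p^2 + 10*p*exp(p) + 7*p + 10) + 2*(p*exp(p) - p + 5*exp(p) - 2)*(p^3*exp(p) + 10*p^2*exp(p) + 24*p*exp(p) + 2*p + 10*exp(p) + 7))*(p^2 - 2*p*exp(p) + 4*p - 8*exp(p)) + (p^2 - 2*p*exp(p) + 4*p - 8*exp(p))^2*(p^3*exp(p) + 13*p^2*exp(p) + 44*p*exp(p) + 34*exp(p) + 2) + 8*(p*exp(p) - p + 5*exp(p) - 2)^2*(p^3*exp(p) + 7*p^2*exp(p) + p^2 + 10*p*exp(p) + 7*p + 10))/(p^2 - 2*p*exp(p) + 4*p - 8*exp(p))^3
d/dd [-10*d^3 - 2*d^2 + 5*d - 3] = -30*d^2 - 4*d + 5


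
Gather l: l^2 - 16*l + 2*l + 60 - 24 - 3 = l^2 - 14*l + 33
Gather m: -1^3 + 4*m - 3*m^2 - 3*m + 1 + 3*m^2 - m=0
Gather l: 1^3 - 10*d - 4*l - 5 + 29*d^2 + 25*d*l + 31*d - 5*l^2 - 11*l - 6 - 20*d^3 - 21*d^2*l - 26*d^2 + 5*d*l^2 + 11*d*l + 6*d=-20*d^3 + 3*d^2 + 27*d + l^2*(5*d - 5) + l*(-21*d^2 + 36*d - 15) - 10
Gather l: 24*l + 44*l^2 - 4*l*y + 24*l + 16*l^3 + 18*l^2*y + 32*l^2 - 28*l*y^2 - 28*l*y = 16*l^3 + l^2*(18*y + 76) + l*(-28*y^2 - 32*y + 48)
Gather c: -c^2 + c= -c^2 + c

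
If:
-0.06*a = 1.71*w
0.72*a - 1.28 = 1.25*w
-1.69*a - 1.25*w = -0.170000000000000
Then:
No Solution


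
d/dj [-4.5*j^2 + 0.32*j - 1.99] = 0.32 - 9.0*j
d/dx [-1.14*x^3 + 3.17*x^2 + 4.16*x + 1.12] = -3.42*x^2 + 6.34*x + 4.16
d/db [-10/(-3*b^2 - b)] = 10*(-6*b - 1)/(b^2*(3*b + 1)^2)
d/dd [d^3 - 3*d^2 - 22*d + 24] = 3*d^2 - 6*d - 22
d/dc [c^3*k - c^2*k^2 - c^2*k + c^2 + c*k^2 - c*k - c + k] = 3*c^2*k - 2*c*k^2 - 2*c*k + 2*c + k^2 - k - 1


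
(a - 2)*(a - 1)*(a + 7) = a^3 + 4*a^2 - 19*a + 14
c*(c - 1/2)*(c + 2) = c^3 + 3*c^2/2 - c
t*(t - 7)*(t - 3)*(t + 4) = t^4 - 6*t^3 - 19*t^2 + 84*t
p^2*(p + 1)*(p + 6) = p^4 + 7*p^3 + 6*p^2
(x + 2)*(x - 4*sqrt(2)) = x^2 - 4*sqrt(2)*x + 2*x - 8*sqrt(2)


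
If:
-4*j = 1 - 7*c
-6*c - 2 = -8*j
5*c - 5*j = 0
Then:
No Solution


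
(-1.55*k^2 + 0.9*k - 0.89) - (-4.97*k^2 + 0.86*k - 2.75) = 3.42*k^2 + 0.04*k + 1.86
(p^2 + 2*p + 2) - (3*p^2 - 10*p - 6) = -2*p^2 + 12*p + 8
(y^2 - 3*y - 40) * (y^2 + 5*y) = y^4 + 2*y^3 - 55*y^2 - 200*y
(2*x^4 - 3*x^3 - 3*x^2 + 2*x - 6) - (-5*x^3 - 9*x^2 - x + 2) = 2*x^4 + 2*x^3 + 6*x^2 + 3*x - 8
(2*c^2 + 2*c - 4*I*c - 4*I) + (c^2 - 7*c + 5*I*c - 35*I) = 3*c^2 - 5*c + I*c - 39*I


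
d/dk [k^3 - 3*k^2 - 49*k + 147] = 3*k^2 - 6*k - 49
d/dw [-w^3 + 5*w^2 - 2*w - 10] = -3*w^2 + 10*w - 2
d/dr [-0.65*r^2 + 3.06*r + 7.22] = 3.06 - 1.3*r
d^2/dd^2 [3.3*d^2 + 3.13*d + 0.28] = 6.60000000000000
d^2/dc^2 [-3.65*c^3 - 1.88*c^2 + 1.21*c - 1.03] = -21.9*c - 3.76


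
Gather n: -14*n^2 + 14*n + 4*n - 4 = -14*n^2 + 18*n - 4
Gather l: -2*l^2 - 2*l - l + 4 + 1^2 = -2*l^2 - 3*l + 5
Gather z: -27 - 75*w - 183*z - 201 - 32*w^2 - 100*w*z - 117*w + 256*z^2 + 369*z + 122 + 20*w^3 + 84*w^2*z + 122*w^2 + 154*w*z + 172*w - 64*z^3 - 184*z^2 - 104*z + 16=20*w^3 + 90*w^2 - 20*w - 64*z^3 + 72*z^2 + z*(84*w^2 + 54*w + 82) - 90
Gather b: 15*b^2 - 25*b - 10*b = 15*b^2 - 35*b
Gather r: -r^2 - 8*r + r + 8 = -r^2 - 7*r + 8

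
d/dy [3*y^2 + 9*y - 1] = 6*y + 9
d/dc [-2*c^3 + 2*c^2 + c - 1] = -6*c^2 + 4*c + 1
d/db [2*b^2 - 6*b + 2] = 4*b - 6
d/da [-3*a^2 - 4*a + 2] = -6*a - 4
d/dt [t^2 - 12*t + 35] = 2*t - 12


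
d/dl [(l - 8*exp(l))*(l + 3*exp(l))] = -5*l*exp(l) + 2*l - 48*exp(2*l) - 5*exp(l)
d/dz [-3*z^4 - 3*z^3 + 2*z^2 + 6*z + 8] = -12*z^3 - 9*z^2 + 4*z + 6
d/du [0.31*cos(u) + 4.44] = -0.31*sin(u)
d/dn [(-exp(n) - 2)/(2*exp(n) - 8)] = 3*exp(n)/(exp(n) - 4)^2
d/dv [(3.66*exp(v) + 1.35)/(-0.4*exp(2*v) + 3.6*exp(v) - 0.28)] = (1.464*exp(2*v) + 1.08*exp(v) - 5.8848)*exp(v)/(0.16*exp(4*v) - 2.88*exp(3*v) + 13.184*exp(2*v) - 2.016*exp(v) + 0.0784)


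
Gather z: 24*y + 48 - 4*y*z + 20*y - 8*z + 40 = 44*y + z*(-4*y - 8) + 88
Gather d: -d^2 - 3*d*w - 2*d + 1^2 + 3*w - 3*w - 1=-d^2 + d*(-3*w - 2)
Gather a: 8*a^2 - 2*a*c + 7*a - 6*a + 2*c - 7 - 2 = 8*a^2 + a*(1 - 2*c) + 2*c - 9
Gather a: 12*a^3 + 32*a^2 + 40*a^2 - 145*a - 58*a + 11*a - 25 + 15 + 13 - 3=12*a^3 + 72*a^2 - 192*a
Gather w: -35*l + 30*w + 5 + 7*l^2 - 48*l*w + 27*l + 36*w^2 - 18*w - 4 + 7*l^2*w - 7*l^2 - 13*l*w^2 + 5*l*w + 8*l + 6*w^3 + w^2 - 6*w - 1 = 6*w^3 + w^2*(37 - 13*l) + w*(7*l^2 - 43*l + 6)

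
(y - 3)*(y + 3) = y^2 - 9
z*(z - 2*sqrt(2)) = z^2 - 2*sqrt(2)*z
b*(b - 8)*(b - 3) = b^3 - 11*b^2 + 24*b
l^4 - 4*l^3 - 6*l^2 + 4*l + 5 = (l - 5)*(l - 1)*(l + 1)^2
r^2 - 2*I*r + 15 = (r - 5*I)*(r + 3*I)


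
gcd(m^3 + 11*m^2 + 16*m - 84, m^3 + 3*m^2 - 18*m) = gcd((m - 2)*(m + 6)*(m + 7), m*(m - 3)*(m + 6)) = m + 6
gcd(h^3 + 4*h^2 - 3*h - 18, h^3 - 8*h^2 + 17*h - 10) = h - 2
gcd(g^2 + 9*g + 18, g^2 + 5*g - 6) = g + 6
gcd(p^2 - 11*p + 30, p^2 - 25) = p - 5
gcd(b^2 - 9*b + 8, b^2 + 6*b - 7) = b - 1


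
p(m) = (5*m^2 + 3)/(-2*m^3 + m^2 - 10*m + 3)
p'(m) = 10*m/(-2*m^3 + m^2 - 10*m + 3) + (5*m^2 + 3)*(6*m^2 - 2*m + 10)/(-2*m^3 + m^2 - 10*m + 3)^2 = 2*(5*m^4 - 16*m^2 + 12*m + 15)/(4*m^6 - 4*m^5 + 41*m^4 - 32*m^3 + 106*m^2 - 60*m + 9)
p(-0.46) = 0.51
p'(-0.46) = 0.20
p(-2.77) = 0.51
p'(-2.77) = 0.05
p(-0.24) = 0.60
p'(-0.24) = 0.75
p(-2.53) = 0.52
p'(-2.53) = 0.04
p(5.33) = -0.45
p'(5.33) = 0.07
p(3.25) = -0.64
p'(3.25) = 0.12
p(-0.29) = 0.57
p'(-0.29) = 0.56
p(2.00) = -0.79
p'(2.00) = 0.13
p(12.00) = -0.21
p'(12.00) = 0.02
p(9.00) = -0.28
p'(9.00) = 0.03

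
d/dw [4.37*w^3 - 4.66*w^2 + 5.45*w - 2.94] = 13.11*w^2 - 9.32*w + 5.45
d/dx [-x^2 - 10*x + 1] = -2*x - 10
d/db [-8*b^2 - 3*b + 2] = -16*b - 3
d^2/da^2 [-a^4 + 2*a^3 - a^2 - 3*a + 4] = -12*a^2 + 12*a - 2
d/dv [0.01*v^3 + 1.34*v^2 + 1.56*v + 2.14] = 0.03*v^2 + 2.68*v + 1.56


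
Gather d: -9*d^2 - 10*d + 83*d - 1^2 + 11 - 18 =-9*d^2 + 73*d - 8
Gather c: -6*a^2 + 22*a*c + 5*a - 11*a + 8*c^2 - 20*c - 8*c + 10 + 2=-6*a^2 - 6*a + 8*c^2 + c*(22*a - 28) + 12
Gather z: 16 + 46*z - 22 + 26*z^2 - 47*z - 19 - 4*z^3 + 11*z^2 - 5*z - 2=-4*z^3 + 37*z^2 - 6*z - 27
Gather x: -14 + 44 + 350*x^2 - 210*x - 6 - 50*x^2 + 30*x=300*x^2 - 180*x + 24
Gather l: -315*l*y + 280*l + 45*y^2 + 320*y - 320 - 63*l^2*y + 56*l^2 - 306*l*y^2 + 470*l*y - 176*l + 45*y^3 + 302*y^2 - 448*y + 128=l^2*(56 - 63*y) + l*(-306*y^2 + 155*y + 104) + 45*y^3 + 347*y^2 - 128*y - 192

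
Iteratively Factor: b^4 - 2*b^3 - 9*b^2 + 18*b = (b + 3)*(b^3 - 5*b^2 + 6*b) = (b - 2)*(b + 3)*(b^2 - 3*b) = b*(b - 2)*(b + 3)*(b - 3)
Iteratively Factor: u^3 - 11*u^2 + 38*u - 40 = (u - 5)*(u^2 - 6*u + 8) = (u - 5)*(u - 2)*(u - 4)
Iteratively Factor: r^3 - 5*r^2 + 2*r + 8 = (r - 2)*(r^2 - 3*r - 4) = (r - 2)*(r + 1)*(r - 4)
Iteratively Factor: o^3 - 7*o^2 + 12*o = (o - 4)*(o^2 - 3*o) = o*(o - 4)*(o - 3)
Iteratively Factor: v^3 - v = (v - 1)*(v^2 + v) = v*(v - 1)*(v + 1)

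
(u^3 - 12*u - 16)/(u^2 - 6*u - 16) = (u^2 - 2*u - 8)/(u - 8)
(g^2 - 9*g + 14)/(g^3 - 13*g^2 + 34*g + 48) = (g^2 - 9*g + 14)/(g^3 - 13*g^2 + 34*g + 48)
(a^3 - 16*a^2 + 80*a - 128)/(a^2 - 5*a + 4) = (a^2 - 12*a + 32)/(a - 1)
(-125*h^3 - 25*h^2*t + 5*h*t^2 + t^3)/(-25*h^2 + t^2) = 5*h + t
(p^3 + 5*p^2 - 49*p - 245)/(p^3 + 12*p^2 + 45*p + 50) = (p^2 - 49)/(p^2 + 7*p + 10)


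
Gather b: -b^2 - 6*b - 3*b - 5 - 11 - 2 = -b^2 - 9*b - 18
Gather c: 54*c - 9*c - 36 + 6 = 45*c - 30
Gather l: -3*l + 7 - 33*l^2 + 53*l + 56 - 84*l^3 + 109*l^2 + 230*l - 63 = -84*l^3 + 76*l^2 + 280*l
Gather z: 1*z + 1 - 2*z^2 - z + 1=2 - 2*z^2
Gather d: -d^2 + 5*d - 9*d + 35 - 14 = -d^2 - 4*d + 21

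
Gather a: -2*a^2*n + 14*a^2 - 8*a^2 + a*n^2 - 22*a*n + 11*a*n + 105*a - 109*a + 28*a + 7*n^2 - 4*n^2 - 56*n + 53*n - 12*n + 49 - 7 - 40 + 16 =a^2*(6 - 2*n) + a*(n^2 - 11*n + 24) + 3*n^2 - 15*n + 18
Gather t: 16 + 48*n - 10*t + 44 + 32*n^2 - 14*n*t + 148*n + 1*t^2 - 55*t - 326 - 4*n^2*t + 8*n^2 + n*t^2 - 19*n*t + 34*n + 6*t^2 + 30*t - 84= 40*n^2 + 230*n + t^2*(n + 7) + t*(-4*n^2 - 33*n - 35) - 350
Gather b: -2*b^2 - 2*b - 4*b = -2*b^2 - 6*b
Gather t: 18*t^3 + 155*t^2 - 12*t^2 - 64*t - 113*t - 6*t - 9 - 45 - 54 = 18*t^3 + 143*t^2 - 183*t - 108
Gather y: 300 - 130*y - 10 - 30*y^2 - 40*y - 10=-30*y^2 - 170*y + 280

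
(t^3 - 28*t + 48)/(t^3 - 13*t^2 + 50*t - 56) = (t + 6)/(t - 7)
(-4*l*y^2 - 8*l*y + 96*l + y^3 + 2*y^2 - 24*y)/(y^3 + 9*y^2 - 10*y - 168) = (-4*l + y)/(y + 7)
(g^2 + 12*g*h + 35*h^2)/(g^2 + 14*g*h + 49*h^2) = (g + 5*h)/(g + 7*h)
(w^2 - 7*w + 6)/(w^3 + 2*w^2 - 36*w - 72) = (w - 1)/(w^2 + 8*w + 12)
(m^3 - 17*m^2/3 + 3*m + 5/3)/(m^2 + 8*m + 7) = (3*m^3 - 17*m^2 + 9*m + 5)/(3*(m^2 + 8*m + 7))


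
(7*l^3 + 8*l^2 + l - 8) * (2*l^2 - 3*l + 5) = 14*l^5 - 5*l^4 + 13*l^3 + 21*l^2 + 29*l - 40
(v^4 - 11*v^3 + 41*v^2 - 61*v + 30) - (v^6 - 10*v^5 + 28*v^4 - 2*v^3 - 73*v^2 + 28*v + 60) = -v^6 + 10*v^5 - 27*v^4 - 9*v^3 + 114*v^2 - 89*v - 30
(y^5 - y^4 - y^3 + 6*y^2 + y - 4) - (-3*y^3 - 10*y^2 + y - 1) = y^5 - y^4 + 2*y^3 + 16*y^2 - 3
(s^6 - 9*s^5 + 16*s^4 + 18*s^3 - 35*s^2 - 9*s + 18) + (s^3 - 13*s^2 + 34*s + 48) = s^6 - 9*s^5 + 16*s^4 + 19*s^3 - 48*s^2 + 25*s + 66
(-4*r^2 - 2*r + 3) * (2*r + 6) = -8*r^3 - 28*r^2 - 6*r + 18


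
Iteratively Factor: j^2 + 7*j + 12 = (j + 3)*(j + 4)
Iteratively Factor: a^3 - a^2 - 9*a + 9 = (a - 3)*(a^2 + 2*a - 3) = (a - 3)*(a + 3)*(a - 1)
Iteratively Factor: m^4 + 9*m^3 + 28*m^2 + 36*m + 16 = (m + 2)*(m^3 + 7*m^2 + 14*m + 8) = (m + 1)*(m + 2)*(m^2 + 6*m + 8) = (m + 1)*(m + 2)*(m + 4)*(m + 2)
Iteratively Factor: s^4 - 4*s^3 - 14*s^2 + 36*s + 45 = (s - 3)*(s^3 - s^2 - 17*s - 15) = (s - 5)*(s - 3)*(s^2 + 4*s + 3) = (s - 5)*(s - 3)*(s + 1)*(s + 3)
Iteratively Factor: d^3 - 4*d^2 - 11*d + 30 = (d - 5)*(d^2 + d - 6) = (d - 5)*(d + 3)*(d - 2)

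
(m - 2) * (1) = m - 2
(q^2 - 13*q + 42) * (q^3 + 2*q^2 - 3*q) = q^5 - 11*q^4 + 13*q^3 + 123*q^2 - 126*q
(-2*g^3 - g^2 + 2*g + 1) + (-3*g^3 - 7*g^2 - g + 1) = -5*g^3 - 8*g^2 + g + 2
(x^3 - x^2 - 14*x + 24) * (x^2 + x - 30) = x^5 - 45*x^3 + 40*x^2 + 444*x - 720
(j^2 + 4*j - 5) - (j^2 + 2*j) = 2*j - 5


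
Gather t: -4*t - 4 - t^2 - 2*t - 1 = -t^2 - 6*t - 5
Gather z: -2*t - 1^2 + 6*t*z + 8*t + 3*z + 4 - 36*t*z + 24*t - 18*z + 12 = 30*t + z*(-30*t - 15) + 15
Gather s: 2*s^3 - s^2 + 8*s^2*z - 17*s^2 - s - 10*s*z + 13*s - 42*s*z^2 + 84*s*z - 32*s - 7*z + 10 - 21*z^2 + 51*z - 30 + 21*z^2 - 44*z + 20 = 2*s^3 + s^2*(8*z - 18) + s*(-42*z^2 + 74*z - 20)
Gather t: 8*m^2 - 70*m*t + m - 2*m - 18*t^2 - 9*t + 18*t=8*m^2 - m - 18*t^2 + t*(9 - 70*m)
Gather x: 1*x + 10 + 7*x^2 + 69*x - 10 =7*x^2 + 70*x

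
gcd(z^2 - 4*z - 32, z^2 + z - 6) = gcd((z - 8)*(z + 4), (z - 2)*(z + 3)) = 1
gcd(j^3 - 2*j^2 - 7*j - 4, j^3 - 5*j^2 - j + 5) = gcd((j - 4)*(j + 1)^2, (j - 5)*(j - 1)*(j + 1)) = j + 1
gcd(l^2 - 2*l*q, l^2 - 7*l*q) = l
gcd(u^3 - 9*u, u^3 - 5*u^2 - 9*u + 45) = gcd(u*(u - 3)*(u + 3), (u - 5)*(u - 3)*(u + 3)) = u^2 - 9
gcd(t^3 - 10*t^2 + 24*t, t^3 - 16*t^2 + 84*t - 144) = t^2 - 10*t + 24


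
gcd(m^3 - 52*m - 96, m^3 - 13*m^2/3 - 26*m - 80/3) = m^2 - 6*m - 16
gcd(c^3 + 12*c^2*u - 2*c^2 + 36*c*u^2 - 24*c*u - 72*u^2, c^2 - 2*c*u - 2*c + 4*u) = c - 2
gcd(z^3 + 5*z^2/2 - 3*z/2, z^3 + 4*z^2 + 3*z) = z^2 + 3*z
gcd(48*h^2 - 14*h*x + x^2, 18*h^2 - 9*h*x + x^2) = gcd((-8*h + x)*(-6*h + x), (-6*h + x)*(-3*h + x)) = -6*h + x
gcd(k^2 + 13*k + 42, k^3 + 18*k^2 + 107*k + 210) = k^2 + 13*k + 42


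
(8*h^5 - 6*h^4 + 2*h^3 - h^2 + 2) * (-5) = -40*h^5 + 30*h^4 - 10*h^3 + 5*h^2 - 10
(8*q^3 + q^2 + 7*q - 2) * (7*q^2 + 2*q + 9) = 56*q^5 + 23*q^4 + 123*q^3 + 9*q^2 + 59*q - 18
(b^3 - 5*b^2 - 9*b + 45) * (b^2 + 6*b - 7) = b^5 + b^4 - 46*b^3 + 26*b^2 + 333*b - 315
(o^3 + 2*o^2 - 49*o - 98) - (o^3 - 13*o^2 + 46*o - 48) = 15*o^2 - 95*o - 50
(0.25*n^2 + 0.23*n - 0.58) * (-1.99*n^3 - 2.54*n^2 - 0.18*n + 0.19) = -0.4975*n^5 - 1.0927*n^4 + 0.525*n^3 + 1.4793*n^2 + 0.1481*n - 0.1102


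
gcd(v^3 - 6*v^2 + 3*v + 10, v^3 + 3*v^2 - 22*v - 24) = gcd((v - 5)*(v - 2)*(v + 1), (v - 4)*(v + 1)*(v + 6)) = v + 1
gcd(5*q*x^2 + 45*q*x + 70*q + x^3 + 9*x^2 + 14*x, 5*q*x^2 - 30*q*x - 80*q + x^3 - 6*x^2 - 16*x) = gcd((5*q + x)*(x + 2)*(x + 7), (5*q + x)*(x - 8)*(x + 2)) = 5*q*x + 10*q + x^2 + 2*x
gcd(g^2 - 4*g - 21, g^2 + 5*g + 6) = g + 3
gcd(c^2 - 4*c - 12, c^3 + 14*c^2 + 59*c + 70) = c + 2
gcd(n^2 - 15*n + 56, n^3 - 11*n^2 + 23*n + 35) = n - 7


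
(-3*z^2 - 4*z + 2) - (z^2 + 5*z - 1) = -4*z^2 - 9*z + 3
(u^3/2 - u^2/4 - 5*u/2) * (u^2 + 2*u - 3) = u^5/2 + 3*u^4/4 - 9*u^3/2 - 17*u^2/4 + 15*u/2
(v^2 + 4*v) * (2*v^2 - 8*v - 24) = 2*v^4 - 56*v^2 - 96*v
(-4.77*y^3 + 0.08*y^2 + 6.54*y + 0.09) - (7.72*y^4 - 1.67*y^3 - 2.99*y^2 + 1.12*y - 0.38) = -7.72*y^4 - 3.1*y^3 + 3.07*y^2 + 5.42*y + 0.47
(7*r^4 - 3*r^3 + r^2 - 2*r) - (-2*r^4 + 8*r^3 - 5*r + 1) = 9*r^4 - 11*r^3 + r^2 + 3*r - 1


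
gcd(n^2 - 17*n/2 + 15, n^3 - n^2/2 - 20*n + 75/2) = n - 5/2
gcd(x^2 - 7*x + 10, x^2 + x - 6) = x - 2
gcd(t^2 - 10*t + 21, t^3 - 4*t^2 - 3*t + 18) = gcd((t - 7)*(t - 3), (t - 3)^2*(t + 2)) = t - 3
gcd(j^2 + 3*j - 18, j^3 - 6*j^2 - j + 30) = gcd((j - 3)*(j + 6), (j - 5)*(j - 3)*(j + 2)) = j - 3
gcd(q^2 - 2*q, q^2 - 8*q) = q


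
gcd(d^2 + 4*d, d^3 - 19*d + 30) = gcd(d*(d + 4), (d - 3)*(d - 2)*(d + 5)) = 1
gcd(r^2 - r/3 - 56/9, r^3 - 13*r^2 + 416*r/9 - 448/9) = r - 8/3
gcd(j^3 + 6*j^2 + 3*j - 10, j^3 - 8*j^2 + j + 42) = j + 2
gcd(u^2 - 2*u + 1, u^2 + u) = 1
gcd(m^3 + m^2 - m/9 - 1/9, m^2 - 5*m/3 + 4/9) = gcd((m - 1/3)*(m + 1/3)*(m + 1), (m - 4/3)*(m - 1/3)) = m - 1/3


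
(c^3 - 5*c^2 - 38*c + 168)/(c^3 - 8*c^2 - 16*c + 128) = (c^2 - c - 42)/(c^2 - 4*c - 32)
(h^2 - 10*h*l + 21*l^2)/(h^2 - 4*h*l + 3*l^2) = (h - 7*l)/(h - l)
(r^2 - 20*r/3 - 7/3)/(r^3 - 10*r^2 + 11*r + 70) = (r + 1/3)/(r^2 - 3*r - 10)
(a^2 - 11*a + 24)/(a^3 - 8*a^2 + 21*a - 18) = (a - 8)/(a^2 - 5*a + 6)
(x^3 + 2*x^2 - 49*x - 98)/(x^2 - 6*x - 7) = (x^2 + 9*x + 14)/(x + 1)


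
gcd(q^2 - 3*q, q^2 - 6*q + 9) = q - 3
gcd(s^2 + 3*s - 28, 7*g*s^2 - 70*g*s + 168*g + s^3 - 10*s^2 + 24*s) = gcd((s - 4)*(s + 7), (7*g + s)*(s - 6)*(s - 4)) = s - 4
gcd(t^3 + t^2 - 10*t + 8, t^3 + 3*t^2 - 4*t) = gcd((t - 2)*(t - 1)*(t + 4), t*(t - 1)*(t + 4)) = t^2 + 3*t - 4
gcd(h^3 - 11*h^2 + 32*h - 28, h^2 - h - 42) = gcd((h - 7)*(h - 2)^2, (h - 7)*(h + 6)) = h - 7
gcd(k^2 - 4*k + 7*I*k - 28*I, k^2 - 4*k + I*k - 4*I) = k - 4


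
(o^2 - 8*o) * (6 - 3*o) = -3*o^3 + 30*o^2 - 48*o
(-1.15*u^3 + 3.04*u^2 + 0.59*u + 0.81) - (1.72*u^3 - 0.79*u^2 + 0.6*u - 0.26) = -2.87*u^3 + 3.83*u^2 - 0.01*u + 1.07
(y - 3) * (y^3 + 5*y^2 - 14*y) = y^4 + 2*y^3 - 29*y^2 + 42*y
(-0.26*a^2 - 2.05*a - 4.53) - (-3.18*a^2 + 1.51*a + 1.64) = 2.92*a^2 - 3.56*a - 6.17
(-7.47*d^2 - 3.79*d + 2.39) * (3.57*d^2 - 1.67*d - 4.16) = -26.6679*d^4 - 1.0554*d^3 + 45.9368*d^2 + 11.7751*d - 9.9424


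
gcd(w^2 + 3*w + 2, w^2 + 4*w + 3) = w + 1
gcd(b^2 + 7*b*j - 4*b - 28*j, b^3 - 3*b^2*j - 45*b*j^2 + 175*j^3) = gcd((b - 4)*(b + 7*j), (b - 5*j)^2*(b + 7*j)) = b + 7*j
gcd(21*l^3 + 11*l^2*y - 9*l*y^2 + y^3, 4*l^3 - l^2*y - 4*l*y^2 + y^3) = l + y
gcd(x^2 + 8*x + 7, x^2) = 1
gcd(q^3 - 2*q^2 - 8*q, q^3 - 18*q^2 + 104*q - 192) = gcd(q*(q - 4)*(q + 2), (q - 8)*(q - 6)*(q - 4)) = q - 4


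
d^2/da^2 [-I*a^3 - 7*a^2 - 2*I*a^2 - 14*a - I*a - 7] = -6*I*a - 14 - 4*I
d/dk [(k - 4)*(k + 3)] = 2*k - 1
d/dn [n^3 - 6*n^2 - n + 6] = 3*n^2 - 12*n - 1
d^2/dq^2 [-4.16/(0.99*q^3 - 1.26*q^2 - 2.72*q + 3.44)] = ((24.7104*q - 10.4832)*(0.99*q^3 - 1.26*q^2 - 2.72*q + 3.44) - 4.16*(-5.94*q^2 + 5.04*q + 5.44)*(-2.97*q^2 + 2.52*q + 2.72))/(0.99*q^3 - 1.26*q^2 - 2.72*q + 3.44)^3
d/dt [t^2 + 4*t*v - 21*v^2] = 2*t + 4*v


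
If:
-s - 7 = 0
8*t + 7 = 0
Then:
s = -7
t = -7/8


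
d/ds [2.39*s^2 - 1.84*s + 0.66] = 4.78*s - 1.84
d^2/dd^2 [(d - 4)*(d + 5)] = 2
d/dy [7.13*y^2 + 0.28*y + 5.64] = 14.26*y + 0.28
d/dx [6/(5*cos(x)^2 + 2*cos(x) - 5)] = 12*(5*cos(x) + 1)*sin(x)/(-5*sin(x)^2 + 2*cos(x))^2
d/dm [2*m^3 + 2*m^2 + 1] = 2*m*(3*m + 2)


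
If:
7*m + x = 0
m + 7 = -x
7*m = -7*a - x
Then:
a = 0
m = 7/6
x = -49/6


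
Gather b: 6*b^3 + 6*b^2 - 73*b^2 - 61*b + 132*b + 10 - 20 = 6*b^3 - 67*b^2 + 71*b - 10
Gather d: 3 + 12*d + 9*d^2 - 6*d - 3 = 9*d^2 + 6*d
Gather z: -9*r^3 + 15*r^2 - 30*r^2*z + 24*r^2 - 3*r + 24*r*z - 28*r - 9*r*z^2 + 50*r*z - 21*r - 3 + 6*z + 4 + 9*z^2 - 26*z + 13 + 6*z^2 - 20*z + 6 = -9*r^3 + 39*r^2 - 52*r + z^2*(15 - 9*r) + z*(-30*r^2 + 74*r - 40) + 20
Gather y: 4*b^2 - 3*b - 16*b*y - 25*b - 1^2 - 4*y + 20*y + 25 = 4*b^2 - 28*b + y*(16 - 16*b) + 24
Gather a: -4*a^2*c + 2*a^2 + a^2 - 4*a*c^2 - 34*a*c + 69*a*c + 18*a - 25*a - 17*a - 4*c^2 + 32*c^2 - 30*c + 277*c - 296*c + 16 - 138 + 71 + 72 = a^2*(3 - 4*c) + a*(-4*c^2 + 35*c - 24) + 28*c^2 - 49*c + 21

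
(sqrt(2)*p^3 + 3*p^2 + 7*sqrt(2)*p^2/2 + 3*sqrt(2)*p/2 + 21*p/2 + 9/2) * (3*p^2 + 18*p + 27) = 3*sqrt(2)*p^5 + 9*p^4 + 57*sqrt(2)*p^4/2 + 171*p^3/2 + 189*sqrt(2)*p^3/2 + 243*sqrt(2)*p^2/2 + 567*p^2/2 + 81*sqrt(2)*p/2 + 729*p/2 + 243/2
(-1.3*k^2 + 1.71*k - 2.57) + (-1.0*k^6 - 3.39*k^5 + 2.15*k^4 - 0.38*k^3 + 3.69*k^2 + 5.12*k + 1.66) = -1.0*k^6 - 3.39*k^5 + 2.15*k^4 - 0.38*k^3 + 2.39*k^2 + 6.83*k - 0.91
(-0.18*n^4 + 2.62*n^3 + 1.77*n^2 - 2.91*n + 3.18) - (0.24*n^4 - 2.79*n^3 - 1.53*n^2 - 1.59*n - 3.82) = -0.42*n^4 + 5.41*n^3 + 3.3*n^2 - 1.32*n + 7.0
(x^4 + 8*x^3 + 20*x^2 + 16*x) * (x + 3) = x^5 + 11*x^4 + 44*x^3 + 76*x^2 + 48*x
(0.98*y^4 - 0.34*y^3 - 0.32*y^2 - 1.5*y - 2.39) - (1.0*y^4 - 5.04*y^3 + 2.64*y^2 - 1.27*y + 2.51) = -0.02*y^4 + 4.7*y^3 - 2.96*y^2 - 0.23*y - 4.9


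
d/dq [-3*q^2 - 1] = -6*q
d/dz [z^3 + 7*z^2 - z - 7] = 3*z^2 + 14*z - 1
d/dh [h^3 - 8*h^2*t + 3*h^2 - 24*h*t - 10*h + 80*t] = 3*h^2 - 16*h*t + 6*h - 24*t - 10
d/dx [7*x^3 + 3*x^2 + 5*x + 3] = 21*x^2 + 6*x + 5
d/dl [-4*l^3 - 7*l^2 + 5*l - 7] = -12*l^2 - 14*l + 5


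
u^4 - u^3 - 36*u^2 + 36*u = u*(u - 6)*(u - 1)*(u + 6)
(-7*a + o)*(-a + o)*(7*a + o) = 49*a^3 - 49*a^2*o - a*o^2 + o^3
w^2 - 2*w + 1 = (w - 1)^2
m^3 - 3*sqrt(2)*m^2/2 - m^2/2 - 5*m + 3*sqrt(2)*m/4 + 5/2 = (m - 1/2)*(m - 5*sqrt(2)/2)*(m + sqrt(2))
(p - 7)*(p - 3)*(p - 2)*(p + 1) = p^4 - 11*p^3 + 29*p^2 - p - 42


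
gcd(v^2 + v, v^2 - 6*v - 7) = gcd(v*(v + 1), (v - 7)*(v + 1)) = v + 1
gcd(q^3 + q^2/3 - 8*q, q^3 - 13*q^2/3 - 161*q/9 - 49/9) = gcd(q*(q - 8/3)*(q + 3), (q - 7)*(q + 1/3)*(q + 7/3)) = 1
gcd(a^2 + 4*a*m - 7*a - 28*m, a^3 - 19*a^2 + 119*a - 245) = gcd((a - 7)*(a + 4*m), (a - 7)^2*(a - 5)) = a - 7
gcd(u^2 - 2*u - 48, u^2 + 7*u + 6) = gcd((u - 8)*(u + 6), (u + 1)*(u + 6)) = u + 6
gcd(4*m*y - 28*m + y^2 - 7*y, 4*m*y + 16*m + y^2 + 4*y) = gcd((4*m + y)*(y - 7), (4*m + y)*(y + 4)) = 4*m + y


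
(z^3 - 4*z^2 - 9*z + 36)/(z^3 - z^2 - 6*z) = (z^2 - z - 12)/(z*(z + 2))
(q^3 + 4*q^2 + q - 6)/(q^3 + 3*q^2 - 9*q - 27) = (q^2 + q - 2)/(q^2 - 9)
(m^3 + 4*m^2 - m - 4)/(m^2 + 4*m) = m - 1/m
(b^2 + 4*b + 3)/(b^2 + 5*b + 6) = (b + 1)/(b + 2)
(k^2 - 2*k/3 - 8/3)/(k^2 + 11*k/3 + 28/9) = 3*(k - 2)/(3*k + 7)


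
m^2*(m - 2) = m^3 - 2*m^2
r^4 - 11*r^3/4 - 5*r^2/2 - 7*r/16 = r*(r - 7/2)*(r + 1/4)*(r + 1/2)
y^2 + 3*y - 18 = (y - 3)*(y + 6)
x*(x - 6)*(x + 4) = x^3 - 2*x^2 - 24*x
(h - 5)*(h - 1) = h^2 - 6*h + 5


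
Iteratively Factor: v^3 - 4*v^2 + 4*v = (v)*(v^2 - 4*v + 4) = v*(v - 2)*(v - 2)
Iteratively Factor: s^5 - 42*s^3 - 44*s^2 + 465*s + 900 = (s - 5)*(s^4 + 5*s^3 - 17*s^2 - 129*s - 180) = (s - 5)*(s + 4)*(s^3 + s^2 - 21*s - 45) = (s - 5)^2*(s + 4)*(s^2 + 6*s + 9) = (s - 5)^2*(s + 3)*(s + 4)*(s + 3)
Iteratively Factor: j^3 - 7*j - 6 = (j + 1)*(j^2 - j - 6) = (j - 3)*(j + 1)*(j + 2)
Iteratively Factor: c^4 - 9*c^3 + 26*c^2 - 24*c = (c - 2)*(c^3 - 7*c^2 + 12*c) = (c - 3)*(c - 2)*(c^2 - 4*c) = (c - 4)*(c - 3)*(c - 2)*(c)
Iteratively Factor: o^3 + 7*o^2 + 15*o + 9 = (o + 3)*(o^2 + 4*o + 3) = (o + 1)*(o + 3)*(o + 3)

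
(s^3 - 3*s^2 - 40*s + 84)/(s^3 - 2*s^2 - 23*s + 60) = (s^3 - 3*s^2 - 40*s + 84)/(s^3 - 2*s^2 - 23*s + 60)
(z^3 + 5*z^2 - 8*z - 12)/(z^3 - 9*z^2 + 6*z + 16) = (z + 6)/(z - 8)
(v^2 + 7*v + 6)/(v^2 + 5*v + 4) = (v + 6)/(v + 4)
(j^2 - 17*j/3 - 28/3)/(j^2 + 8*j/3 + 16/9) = 3*(j - 7)/(3*j + 4)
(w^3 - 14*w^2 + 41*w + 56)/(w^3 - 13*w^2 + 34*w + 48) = (w - 7)/(w - 6)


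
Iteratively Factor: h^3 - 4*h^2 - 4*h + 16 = (h - 4)*(h^2 - 4) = (h - 4)*(h - 2)*(h + 2)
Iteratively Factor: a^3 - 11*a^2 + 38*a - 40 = (a - 2)*(a^2 - 9*a + 20) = (a - 4)*(a - 2)*(a - 5)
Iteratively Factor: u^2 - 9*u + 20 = (u - 4)*(u - 5)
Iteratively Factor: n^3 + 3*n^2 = (n)*(n^2 + 3*n) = n*(n + 3)*(n)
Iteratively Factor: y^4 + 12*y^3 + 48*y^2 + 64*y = (y + 4)*(y^3 + 8*y^2 + 16*y) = y*(y + 4)*(y^2 + 8*y + 16) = y*(y + 4)^2*(y + 4)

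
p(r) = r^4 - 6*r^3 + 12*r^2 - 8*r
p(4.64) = 85.37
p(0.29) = -1.45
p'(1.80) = 0.21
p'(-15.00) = -17918.00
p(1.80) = -0.01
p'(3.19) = 15.24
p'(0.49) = -0.09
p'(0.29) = -2.46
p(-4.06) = 903.53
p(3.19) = 5.38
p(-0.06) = 0.52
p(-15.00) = 73695.00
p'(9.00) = 1666.00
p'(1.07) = 1.97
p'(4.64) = 115.42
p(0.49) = -1.69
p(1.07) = -0.86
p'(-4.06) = -669.84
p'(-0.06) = -9.51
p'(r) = 4*r^3 - 18*r^2 + 24*r - 8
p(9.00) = 3087.00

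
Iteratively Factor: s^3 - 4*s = (s - 2)*(s^2 + 2*s) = (s - 2)*(s + 2)*(s)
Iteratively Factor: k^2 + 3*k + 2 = (k + 1)*(k + 2)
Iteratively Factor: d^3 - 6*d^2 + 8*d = (d - 4)*(d^2 - 2*d) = d*(d - 4)*(d - 2)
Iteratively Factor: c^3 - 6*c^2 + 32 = (c + 2)*(c^2 - 8*c + 16) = (c - 4)*(c + 2)*(c - 4)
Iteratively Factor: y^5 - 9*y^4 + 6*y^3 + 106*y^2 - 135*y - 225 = (y - 3)*(y^4 - 6*y^3 - 12*y^2 + 70*y + 75) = (y - 5)*(y - 3)*(y^3 - y^2 - 17*y - 15) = (y - 5)^2*(y - 3)*(y^2 + 4*y + 3) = (y - 5)^2*(y - 3)*(y + 1)*(y + 3)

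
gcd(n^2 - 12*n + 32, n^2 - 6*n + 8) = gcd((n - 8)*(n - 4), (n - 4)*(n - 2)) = n - 4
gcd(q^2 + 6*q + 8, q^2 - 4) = q + 2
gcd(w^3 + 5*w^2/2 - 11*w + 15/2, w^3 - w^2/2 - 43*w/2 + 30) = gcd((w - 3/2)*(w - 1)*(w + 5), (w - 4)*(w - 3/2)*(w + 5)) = w^2 + 7*w/2 - 15/2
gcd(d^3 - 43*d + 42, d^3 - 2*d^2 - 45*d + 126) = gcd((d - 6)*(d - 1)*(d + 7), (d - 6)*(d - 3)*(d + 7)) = d^2 + d - 42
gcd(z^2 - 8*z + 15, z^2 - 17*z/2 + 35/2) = z - 5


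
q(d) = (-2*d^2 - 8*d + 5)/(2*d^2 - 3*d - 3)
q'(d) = (3 - 4*d)*(-2*d^2 - 8*d + 5)/(2*d^2 - 3*d - 3)^2 + (-4*d - 8)/(2*d^2 - 3*d - 3) = (22*d^2 - 8*d + 39)/(4*d^4 - 12*d^3 - 3*d^2 + 18*d + 9)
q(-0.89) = 8.40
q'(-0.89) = 40.40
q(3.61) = -4.08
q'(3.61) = 1.98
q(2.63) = -10.15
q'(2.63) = 19.63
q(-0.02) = -1.76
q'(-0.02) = 4.53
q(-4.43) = 0.02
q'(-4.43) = 0.21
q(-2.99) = 0.46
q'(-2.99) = 0.46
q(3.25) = -5.03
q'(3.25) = 3.50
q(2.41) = -18.68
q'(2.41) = 76.76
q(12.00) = -1.52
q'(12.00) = 0.05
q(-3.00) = 0.46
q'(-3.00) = 0.45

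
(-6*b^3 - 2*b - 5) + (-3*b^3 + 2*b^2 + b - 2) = -9*b^3 + 2*b^2 - b - 7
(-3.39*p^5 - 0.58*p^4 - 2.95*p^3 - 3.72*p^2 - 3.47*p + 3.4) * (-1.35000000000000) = 4.5765*p^5 + 0.783*p^4 + 3.9825*p^3 + 5.022*p^2 + 4.6845*p - 4.59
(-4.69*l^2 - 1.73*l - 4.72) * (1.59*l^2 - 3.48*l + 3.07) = -7.4571*l^4 + 13.5705*l^3 - 15.8827*l^2 + 11.1145*l - 14.4904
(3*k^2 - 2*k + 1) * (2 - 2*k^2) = -6*k^4 + 4*k^3 + 4*k^2 - 4*k + 2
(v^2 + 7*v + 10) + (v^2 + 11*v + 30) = 2*v^2 + 18*v + 40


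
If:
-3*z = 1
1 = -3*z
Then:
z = -1/3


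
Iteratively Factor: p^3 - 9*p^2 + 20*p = (p - 4)*(p^2 - 5*p) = p*(p - 4)*(p - 5)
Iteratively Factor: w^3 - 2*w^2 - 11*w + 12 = (w - 4)*(w^2 + 2*w - 3) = (w - 4)*(w - 1)*(w + 3)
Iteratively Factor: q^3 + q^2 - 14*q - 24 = (q + 2)*(q^2 - q - 12) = (q + 2)*(q + 3)*(q - 4)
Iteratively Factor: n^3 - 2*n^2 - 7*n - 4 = (n + 1)*(n^2 - 3*n - 4) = (n + 1)^2*(n - 4)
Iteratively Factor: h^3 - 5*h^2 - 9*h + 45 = (h - 5)*(h^2 - 9) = (h - 5)*(h - 3)*(h + 3)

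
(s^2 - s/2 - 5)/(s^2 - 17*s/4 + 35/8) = 4*(s + 2)/(4*s - 7)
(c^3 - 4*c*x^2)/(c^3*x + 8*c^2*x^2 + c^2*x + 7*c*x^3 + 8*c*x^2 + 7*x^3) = c*(c^2 - 4*x^2)/(x*(c^3 + 8*c^2*x + c^2 + 7*c*x^2 + 8*c*x + 7*x^2))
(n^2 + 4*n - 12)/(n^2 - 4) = (n + 6)/(n + 2)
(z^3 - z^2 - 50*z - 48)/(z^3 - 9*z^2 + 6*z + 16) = (z + 6)/(z - 2)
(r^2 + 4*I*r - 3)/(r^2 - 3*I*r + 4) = (r + 3*I)/(r - 4*I)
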